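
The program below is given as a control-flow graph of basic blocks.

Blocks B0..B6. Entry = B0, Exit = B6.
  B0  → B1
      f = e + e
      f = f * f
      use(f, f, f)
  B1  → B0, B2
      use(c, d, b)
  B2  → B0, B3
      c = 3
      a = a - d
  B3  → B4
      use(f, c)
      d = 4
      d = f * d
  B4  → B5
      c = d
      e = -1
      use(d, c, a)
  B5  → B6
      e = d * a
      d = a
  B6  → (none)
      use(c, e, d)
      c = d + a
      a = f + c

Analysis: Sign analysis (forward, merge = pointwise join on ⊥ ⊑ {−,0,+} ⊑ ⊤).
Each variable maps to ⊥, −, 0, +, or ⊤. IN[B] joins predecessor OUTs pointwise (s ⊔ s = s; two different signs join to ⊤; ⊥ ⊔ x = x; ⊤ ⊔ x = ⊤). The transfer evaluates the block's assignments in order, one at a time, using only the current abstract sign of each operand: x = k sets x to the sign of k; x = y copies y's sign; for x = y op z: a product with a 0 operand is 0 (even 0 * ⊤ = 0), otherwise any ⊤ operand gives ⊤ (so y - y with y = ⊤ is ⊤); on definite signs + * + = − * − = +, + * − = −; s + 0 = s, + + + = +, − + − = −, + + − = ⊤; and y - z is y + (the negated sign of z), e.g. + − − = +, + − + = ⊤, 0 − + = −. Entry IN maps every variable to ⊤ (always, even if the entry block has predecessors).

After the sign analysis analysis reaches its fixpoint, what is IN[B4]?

Fixpoint table:
  B0:  IN=(all ⊤)  OUT=(all ⊤)
  B1:  IN=(all ⊤)  OUT=(all ⊤)
  B2:  IN=(all ⊤)  OUT={c:+; rest ⊤}
  B3:  IN={c:+; rest ⊤}  OUT={c:+; rest ⊤}
  B4:  IN={c:+; rest ⊤}  OUT={e:-; rest ⊤}
  B5:  IN={e:-; rest ⊤}  OUT=(all ⊤)
  B6:  IN=(all ⊤)  OUT=(all ⊤)

Merge at B4: IN[B4] = OUT[B3] = {a: ⊤, b: ⊤, c: +, d: ⊤, e: ⊤, f: ⊤}

Answer: {a: ⊤, b: ⊤, c: +, d: ⊤, e: ⊤, f: ⊤}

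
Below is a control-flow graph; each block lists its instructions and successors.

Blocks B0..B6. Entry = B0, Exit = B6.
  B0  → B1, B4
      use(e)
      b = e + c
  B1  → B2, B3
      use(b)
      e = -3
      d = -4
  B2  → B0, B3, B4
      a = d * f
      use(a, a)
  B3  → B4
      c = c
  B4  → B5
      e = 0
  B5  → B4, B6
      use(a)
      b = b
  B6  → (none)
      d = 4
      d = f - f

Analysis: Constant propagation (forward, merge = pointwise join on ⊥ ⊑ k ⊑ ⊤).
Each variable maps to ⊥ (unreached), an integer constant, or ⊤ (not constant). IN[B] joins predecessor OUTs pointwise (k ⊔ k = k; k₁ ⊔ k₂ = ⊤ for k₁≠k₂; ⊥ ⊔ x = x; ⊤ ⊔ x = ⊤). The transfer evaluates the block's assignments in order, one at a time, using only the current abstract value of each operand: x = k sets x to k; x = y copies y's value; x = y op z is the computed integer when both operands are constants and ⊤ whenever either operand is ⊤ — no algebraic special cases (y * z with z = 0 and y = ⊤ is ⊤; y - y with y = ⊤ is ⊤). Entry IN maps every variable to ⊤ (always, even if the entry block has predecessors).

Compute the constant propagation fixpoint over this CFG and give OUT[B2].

Answer: {a: ⊤, b: ⊤, c: ⊤, d: -4, e: -3, f: ⊤}

Trace:
Per-block solution:
  B0:  IN=(all ⊤)  OUT=(all ⊤)
  B1:  IN=(all ⊤)  OUT={d:-4, e:-3; rest ⊤}
  B2:  IN={d:-4, e:-3; rest ⊤}  OUT={d:-4, e:-3; rest ⊤}
  B3:  IN={d:-4, e:-3; rest ⊤}  OUT={d:-4, e:-3; rest ⊤}
  B4:  IN=(all ⊤)  OUT={e:0; rest ⊤}
  B5:  IN={e:0; rest ⊤}  OUT={e:0; rest ⊤}
  B6:  IN={e:0; rest ⊤}  OUT={e:0; rest ⊤}

Merge at B2: IN[B2] = OUT[B1] = {a: ⊤, b: ⊤, c: ⊤, d: -4, e: -3, f: ⊤}
Applying B2's transfer function to that IN value gives OUT[B2] (row B2 above).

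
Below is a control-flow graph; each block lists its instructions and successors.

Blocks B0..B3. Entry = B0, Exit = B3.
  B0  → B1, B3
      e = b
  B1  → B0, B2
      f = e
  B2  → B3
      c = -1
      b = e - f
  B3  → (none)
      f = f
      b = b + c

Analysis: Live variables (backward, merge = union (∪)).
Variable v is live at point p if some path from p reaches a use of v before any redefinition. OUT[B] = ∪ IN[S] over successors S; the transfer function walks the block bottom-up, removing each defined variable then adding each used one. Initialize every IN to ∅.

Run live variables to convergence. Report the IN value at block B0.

Answer: {b, c, f}

Working:
Per-block solution:
  B0: | IN={b, c, f} | OUT={b, c, e, f}
  B1: | IN={b, c, e} | OUT={b, c, e, f}
  B2: | IN={e, f} | OUT={b, c, f}
  B3: | IN={b, c, f} | OUT={}

Merge at B0: OUT[B0] = IN[B1] ⊔ IN[B3] = {b, c, e, f}
Applying B0's transfer function to that OUT value gives IN[B0] (row B0 above).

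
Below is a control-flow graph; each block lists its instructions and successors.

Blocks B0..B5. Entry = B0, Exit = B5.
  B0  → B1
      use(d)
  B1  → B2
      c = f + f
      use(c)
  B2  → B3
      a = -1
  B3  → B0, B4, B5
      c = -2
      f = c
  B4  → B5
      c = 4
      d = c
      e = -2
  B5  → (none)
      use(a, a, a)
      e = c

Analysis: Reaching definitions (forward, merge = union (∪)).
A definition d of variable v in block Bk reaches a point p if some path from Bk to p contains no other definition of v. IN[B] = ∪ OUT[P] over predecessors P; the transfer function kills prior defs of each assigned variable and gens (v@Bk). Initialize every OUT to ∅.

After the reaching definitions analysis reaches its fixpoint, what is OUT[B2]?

Answer: {a@B2, c@B1, f@B3}

Derivation:
Converged values:
  B0:   IN={a@B2, c@B3, f@B3}   OUT={a@B2, c@B3, f@B3}
  B1:   IN={a@B2, c@B3, f@B3}   OUT={a@B2, c@B1, f@B3}
  B2:   IN={a@B2, c@B1, f@B3}   OUT={a@B2, c@B1, f@B3}
  B3:   IN={a@B2, c@B1, f@B3}   OUT={a@B2, c@B3, f@B3}
  B4:   IN={a@B2, c@B3, f@B3}   OUT={a@B2, c@B4, d@B4, e@B4, f@B3}
  B5:   IN={a@B2, c@B3, c@B4, d@B4, e@B4, f@B3}   OUT={a@B2, c@B3, c@B4, d@B4, e@B5, f@B3}

Merge at B2: IN[B2] = OUT[B1] = {a@B2, c@B1, f@B3}
Applying B2's transfer function to that IN value gives OUT[B2] (row B2 above).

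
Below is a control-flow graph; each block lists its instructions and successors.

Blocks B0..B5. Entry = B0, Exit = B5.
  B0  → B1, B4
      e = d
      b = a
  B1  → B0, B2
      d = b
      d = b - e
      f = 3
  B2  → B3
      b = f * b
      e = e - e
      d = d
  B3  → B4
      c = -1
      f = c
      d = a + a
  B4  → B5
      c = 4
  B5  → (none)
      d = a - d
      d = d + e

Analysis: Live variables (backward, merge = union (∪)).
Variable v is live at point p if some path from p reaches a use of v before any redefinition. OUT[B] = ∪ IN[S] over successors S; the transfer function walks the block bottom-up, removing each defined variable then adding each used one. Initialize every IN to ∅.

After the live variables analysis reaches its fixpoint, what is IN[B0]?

Answer: {a, d}

Working:
Per-block solution:
  B0:   IN={a, d}   OUT={a, b, d, e}
  B1:   IN={a, b, e}   OUT={a, b, d, e, f}
  B2:   IN={a, b, d, e, f}   OUT={a, e}
  B3:   IN={a, e}   OUT={a, d, e}
  B4:   IN={a, d, e}   OUT={a, d, e}
  B5:   IN={a, d, e}   OUT={}

Merge at B0: OUT[B0] = IN[B1] ⊔ IN[B4] = {a, b, d, e}
Applying B0's transfer function to that OUT value gives IN[B0] (row B0 above).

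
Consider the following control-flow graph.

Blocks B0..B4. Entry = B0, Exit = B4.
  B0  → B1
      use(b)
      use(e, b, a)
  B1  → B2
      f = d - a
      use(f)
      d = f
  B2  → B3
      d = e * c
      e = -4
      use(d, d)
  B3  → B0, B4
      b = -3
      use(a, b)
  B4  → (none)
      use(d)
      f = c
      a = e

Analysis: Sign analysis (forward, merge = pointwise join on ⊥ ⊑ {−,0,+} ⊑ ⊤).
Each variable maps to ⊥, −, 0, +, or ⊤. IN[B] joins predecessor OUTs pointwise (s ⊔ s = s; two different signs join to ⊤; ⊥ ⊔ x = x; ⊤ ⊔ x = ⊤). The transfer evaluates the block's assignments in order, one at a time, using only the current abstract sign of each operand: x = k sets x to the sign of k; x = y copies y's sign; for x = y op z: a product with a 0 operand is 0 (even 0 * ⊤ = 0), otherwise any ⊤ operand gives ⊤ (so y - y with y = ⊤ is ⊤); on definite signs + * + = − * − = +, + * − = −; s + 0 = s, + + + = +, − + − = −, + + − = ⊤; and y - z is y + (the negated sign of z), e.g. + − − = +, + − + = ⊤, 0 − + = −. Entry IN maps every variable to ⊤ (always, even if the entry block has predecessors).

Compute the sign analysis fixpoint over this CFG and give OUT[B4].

Answer: {a: -, b: -, c: ⊤, d: ⊤, e: -, f: ⊤}

Derivation:
Fixpoint table:
  B0: | IN=(all ⊤) | OUT=(all ⊤)
  B1: | IN=(all ⊤) | OUT=(all ⊤)
  B2: | IN=(all ⊤) | OUT={e:-; rest ⊤}
  B3: | IN={e:-; rest ⊤} | OUT={b:-, e:-; rest ⊤}
  B4: | IN={b:-, e:-; rest ⊤} | OUT={a:-, b:-, e:-; rest ⊤}

Merge at B4: IN[B4] = OUT[B3] = {a: ⊤, b: -, c: ⊤, d: ⊤, e: -, f: ⊤}
Applying B4's transfer function to that IN value gives OUT[B4] (row B4 above).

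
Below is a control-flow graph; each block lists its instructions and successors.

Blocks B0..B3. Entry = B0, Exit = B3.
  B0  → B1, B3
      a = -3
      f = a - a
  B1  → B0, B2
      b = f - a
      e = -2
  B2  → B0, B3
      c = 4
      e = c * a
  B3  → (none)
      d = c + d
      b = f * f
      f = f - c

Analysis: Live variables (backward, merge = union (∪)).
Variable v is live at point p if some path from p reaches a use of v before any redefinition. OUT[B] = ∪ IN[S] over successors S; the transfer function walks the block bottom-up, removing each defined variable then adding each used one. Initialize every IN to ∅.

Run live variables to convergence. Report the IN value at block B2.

Per-block solution:
  B0:  IN={c, d}  OUT={a, c, d, f}
  B1:  IN={a, c, d, f}  OUT={a, c, d, f}
  B2:  IN={a, d, f}  OUT={c, d, f}
  B3:  IN={c, d, f}  OUT={}

Merge at B2: OUT[B2] = IN[B0] ⊔ IN[B3] = {c, d, f}
Applying B2's transfer function to that OUT value gives IN[B2] (row B2 above).

Answer: {a, d, f}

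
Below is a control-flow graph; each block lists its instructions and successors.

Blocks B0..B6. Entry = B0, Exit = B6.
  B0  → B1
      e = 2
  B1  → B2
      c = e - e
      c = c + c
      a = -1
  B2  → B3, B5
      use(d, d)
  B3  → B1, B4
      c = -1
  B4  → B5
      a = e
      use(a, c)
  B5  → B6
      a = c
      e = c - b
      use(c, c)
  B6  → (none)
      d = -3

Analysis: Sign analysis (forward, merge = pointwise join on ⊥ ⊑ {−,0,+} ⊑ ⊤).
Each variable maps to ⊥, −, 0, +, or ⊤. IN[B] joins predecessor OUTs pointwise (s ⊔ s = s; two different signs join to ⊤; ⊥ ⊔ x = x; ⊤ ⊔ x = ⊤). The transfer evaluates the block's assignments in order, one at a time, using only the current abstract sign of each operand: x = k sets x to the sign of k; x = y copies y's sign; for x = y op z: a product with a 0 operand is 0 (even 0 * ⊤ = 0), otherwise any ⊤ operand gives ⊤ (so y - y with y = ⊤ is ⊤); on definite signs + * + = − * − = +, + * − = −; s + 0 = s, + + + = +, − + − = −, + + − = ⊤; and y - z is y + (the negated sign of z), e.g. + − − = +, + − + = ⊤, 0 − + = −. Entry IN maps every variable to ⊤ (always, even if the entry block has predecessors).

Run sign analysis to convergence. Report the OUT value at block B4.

Answer: {a: +, b: ⊤, c: -, d: ⊤, e: +, f: ⊤}

Derivation:
Per-block solution:
  B0:  IN=(all ⊤)  OUT={e:+; rest ⊤}
  B1:  IN={e:+; rest ⊤}  OUT={a:-, e:+; rest ⊤}
  B2:  IN={a:-, e:+; rest ⊤}  OUT={a:-, e:+; rest ⊤}
  B3:  IN={a:-, e:+; rest ⊤}  OUT={a:-, c:-, e:+; rest ⊤}
  B4:  IN={a:-, c:-, e:+; rest ⊤}  OUT={a:+, c:-, e:+; rest ⊤}
  B5:  IN={e:+; rest ⊤}  OUT=(all ⊤)
  B6:  IN=(all ⊤)  OUT={d:-; rest ⊤}

Merge at B4: IN[B4] = OUT[B3] = {a: -, b: ⊤, c: -, d: ⊤, e: +, f: ⊤}
Applying B4's transfer function to that IN value gives OUT[B4] (row B4 above).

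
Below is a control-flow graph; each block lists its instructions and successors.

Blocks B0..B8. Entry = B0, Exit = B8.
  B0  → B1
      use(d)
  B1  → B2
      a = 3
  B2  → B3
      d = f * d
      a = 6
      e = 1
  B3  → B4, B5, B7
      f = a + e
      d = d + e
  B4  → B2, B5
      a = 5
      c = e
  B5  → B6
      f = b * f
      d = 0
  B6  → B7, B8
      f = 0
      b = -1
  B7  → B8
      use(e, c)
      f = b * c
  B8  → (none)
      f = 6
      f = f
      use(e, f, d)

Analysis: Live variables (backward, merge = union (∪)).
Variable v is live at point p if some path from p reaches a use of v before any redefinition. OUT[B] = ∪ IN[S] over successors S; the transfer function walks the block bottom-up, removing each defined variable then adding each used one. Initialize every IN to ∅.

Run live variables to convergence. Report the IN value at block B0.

Answer: {b, c, d, f}

Working:
Per-block solution:
  B0:   IN={b, c, d, f}   OUT={b, c, d, f}
  B1:   IN={b, c, d, f}   OUT={b, c, d, f}
  B2:   IN={b, c, d, f}   OUT={a, b, c, d, e}
  B3:   IN={a, b, c, d, e}   OUT={b, c, d, e, f}
  B4:   IN={b, d, e, f}   OUT={b, c, d, e, f}
  B5:   IN={b, c, e, f}   OUT={c, d, e}
  B6:   IN={c, d, e}   OUT={b, c, d, e}
  B7:   IN={b, c, d, e}   OUT={d, e}
  B8:   IN={d, e}   OUT={}

Merge at B0: OUT[B0] = IN[B1] = {b, c, d, f}
Applying B0's transfer function to that OUT value gives IN[B0] (row B0 above).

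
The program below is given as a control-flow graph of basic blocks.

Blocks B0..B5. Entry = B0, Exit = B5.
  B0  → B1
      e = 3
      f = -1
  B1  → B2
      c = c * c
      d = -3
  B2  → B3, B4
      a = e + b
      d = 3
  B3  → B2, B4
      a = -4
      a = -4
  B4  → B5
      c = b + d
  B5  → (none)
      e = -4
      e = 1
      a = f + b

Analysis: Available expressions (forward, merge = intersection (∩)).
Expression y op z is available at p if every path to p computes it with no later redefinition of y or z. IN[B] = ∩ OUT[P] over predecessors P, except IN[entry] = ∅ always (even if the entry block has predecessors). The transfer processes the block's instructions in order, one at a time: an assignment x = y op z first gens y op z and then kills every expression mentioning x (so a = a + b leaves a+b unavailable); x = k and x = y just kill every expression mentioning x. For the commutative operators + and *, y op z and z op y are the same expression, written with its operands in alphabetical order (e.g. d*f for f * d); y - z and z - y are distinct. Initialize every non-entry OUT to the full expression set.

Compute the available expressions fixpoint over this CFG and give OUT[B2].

Converged values:
  B0: | IN={} | OUT={}
  B1: | IN={} | OUT={}
  B2: | IN={} | OUT={b+e}
  B3: | IN={b+e} | OUT={b+e}
  B4: | IN={b+e} | OUT={b+d, b+e}
  B5: | IN={b+d, b+e} | OUT={b+d, b+f}

Merge at B2: IN[B2] = OUT[B1] ∩ OUT[B3] = {}
Applying B2's transfer function to that IN value gives OUT[B2] (row B2 above).

Answer: {b+e}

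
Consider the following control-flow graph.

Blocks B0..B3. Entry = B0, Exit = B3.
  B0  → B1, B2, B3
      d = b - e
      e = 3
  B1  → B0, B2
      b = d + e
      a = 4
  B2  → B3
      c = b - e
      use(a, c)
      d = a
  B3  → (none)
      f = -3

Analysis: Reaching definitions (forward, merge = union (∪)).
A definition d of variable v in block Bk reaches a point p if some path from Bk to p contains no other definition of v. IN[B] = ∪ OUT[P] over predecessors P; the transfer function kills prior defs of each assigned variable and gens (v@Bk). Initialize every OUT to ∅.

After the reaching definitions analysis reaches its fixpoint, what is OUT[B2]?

Answer: {a@B1, b@B1, c@B2, d@B2, e@B0}

Derivation:
Per-block solution:
  B0: | IN={a@B1, b@B1, d@B0, e@B0} | OUT={a@B1, b@B1, d@B0, e@B0}
  B1: | IN={a@B1, b@B1, d@B0, e@B0} | OUT={a@B1, b@B1, d@B0, e@B0}
  B2: | IN={a@B1, b@B1, d@B0, e@B0} | OUT={a@B1, b@B1, c@B2, d@B2, e@B0}
  B3: | IN={a@B1, b@B1, c@B2, d@B0, d@B2, e@B0} | OUT={a@B1, b@B1, c@B2, d@B0, d@B2, e@B0, f@B3}

Merge at B2: IN[B2] = OUT[B0] ⊔ OUT[B1] = {a@B1, b@B1, d@B0, e@B0}
Applying B2's transfer function to that IN value gives OUT[B2] (row B2 above).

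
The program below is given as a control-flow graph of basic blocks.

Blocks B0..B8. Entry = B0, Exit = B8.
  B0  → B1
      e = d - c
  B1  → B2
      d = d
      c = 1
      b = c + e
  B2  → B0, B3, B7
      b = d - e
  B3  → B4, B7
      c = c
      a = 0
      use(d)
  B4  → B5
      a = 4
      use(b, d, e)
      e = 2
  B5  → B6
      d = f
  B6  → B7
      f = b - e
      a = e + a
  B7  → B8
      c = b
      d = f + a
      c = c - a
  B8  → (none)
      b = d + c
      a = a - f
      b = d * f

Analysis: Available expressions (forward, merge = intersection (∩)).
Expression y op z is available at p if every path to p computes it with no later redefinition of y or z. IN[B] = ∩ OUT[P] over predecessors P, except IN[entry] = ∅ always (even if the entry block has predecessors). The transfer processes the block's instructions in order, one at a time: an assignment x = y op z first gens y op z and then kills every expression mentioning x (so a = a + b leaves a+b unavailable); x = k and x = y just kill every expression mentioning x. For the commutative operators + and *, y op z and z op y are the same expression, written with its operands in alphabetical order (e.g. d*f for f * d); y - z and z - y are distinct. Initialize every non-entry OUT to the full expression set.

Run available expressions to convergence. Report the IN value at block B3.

Answer: {c+e, d-e}

Trace:
Fixpoint table:
  B0:   IN={}   OUT={d-c}
  B1:   IN={d-c}   OUT={c+e}
  B2:   IN={c+e}   OUT={c+e, d-e}
  B3:   IN={c+e, d-e}   OUT={d-e}
  B4:   IN={d-e}   OUT={}
  B5:   IN={}   OUT={}
  B6:   IN={}   OUT={b-e}
  B7:   IN={}   OUT={a+f}
  B8:   IN={a+f}   OUT={c+d, d*f}

Merge at B3: IN[B3] = OUT[B2] = {c+e, d-e}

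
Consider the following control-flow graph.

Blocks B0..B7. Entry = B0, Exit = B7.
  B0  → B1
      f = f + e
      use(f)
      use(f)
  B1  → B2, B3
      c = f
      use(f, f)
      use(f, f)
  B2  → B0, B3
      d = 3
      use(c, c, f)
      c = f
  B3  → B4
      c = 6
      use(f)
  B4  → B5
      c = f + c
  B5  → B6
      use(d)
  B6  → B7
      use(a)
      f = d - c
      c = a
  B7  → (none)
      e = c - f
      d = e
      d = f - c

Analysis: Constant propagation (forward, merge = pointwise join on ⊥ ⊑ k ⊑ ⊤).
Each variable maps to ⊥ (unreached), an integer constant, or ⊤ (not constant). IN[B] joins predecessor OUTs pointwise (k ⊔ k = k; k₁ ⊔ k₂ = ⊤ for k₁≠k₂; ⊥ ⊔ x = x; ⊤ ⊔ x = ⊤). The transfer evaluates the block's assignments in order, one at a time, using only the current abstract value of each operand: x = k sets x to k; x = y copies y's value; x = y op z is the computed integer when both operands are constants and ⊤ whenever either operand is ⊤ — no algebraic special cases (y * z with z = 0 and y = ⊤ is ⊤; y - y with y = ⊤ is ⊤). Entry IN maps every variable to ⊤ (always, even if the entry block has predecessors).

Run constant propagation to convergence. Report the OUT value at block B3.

Fixpoint table:
  B0: | IN=(all ⊤) | OUT=(all ⊤)
  B1: | IN=(all ⊤) | OUT=(all ⊤)
  B2: | IN=(all ⊤) | OUT={d:3; rest ⊤}
  B3: | IN=(all ⊤) | OUT={c:6; rest ⊤}
  B4: | IN={c:6; rest ⊤} | OUT=(all ⊤)
  B5: | IN=(all ⊤) | OUT=(all ⊤)
  B6: | IN=(all ⊤) | OUT=(all ⊤)
  B7: | IN=(all ⊤) | OUT=(all ⊤)

Merge at B3: IN[B3] = OUT[B1] ⊔ OUT[B2] = {a: ⊤, b: ⊤, c: ⊤, d: ⊤, e: ⊤, f: ⊤}
Applying B3's transfer function to that IN value gives OUT[B3] (row B3 above).

Answer: {a: ⊤, b: ⊤, c: 6, d: ⊤, e: ⊤, f: ⊤}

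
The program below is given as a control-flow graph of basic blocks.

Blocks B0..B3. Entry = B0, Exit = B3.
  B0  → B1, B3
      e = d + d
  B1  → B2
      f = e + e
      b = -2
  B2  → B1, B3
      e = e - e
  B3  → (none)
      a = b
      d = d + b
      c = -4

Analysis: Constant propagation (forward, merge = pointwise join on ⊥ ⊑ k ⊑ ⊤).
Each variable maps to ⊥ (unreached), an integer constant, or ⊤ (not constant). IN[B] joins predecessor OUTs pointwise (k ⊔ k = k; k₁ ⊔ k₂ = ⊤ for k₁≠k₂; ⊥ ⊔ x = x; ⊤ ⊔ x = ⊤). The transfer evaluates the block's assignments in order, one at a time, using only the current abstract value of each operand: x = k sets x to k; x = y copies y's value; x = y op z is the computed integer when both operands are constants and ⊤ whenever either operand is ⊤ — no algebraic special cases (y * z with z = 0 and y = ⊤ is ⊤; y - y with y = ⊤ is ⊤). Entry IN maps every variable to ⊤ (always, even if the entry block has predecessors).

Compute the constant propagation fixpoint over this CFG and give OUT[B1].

Answer: {a: ⊤, b: -2, c: ⊤, d: ⊤, e: ⊤, f: ⊤}

Working:
Per-block solution:
  B0:  IN=(all ⊤)  OUT=(all ⊤)
  B1:  IN=(all ⊤)  OUT={b:-2; rest ⊤}
  B2:  IN={b:-2; rest ⊤}  OUT={b:-2; rest ⊤}
  B3:  IN=(all ⊤)  OUT={c:-4; rest ⊤}

Merge at B1: IN[B1] = OUT[B0] ⊔ OUT[B2] = {a: ⊤, b: ⊤, c: ⊤, d: ⊤, e: ⊤, f: ⊤}
Applying B1's transfer function to that IN value gives OUT[B1] (row B1 above).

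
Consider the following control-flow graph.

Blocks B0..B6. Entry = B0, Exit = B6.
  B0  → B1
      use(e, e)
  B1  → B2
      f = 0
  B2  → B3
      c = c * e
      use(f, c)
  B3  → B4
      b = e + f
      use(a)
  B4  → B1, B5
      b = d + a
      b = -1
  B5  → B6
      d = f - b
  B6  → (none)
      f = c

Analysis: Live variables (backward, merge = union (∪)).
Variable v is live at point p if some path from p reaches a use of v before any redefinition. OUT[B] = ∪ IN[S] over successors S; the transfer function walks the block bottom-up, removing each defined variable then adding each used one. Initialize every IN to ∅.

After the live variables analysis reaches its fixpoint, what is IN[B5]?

Per-block solution:
  B0:   IN={a, c, d, e}   OUT={a, c, d, e}
  B1:   IN={a, c, d, e}   OUT={a, c, d, e, f}
  B2:   IN={a, c, d, e, f}   OUT={a, c, d, e, f}
  B3:   IN={a, c, d, e, f}   OUT={a, c, d, e, f}
  B4:   IN={a, c, d, e, f}   OUT={a, b, c, d, e, f}
  B5:   IN={b, c, f}   OUT={c}
  B6:   IN={c}   OUT={}

Merge at B5: OUT[B5] = IN[B6] = {c}
Applying B5's transfer function to that OUT value gives IN[B5] (row B5 above).

Answer: {b, c, f}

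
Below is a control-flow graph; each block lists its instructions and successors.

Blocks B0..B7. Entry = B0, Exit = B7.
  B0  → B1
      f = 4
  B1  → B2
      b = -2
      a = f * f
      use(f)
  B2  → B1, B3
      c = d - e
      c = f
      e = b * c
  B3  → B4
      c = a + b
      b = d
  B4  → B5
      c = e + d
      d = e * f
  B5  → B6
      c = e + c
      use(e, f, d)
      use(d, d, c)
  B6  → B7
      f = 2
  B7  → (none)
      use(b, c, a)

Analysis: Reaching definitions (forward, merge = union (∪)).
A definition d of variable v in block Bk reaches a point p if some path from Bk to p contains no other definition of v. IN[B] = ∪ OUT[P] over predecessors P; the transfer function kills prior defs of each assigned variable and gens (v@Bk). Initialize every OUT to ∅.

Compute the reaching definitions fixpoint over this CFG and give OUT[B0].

Converged values:
  B0:  IN={}  OUT={f@B0}
  B1:  IN={a@B1, b@B1, c@B2, e@B2, f@B0}  OUT={a@B1, b@B1, c@B2, e@B2, f@B0}
  B2:  IN={a@B1, b@B1, c@B2, e@B2, f@B0}  OUT={a@B1, b@B1, c@B2, e@B2, f@B0}
  B3:  IN={a@B1, b@B1, c@B2, e@B2, f@B0}  OUT={a@B1, b@B3, c@B3, e@B2, f@B0}
  B4:  IN={a@B1, b@B3, c@B3, e@B2, f@B0}  OUT={a@B1, b@B3, c@B4, d@B4, e@B2, f@B0}
  B5:  IN={a@B1, b@B3, c@B4, d@B4, e@B2, f@B0}  OUT={a@B1, b@B3, c@B5, d@B4, e@B2, f@B0}
  B6:  IN={a@B1, b@B3, c@B5, d@B4, e@B2, f@B0}  OUT={a@B1, b@B3, c@B5, d@B4, e@B2, f@B6}
  B7:  IN={a@B1, b@B3, c@B5, d@B4, e@B2, f@B6}  OUT={a@B1, b@B3, c@B5, d@B4, e@B2, f@B6}

B0 is the boundary node: IN[B0] = {}
Applying B0's transfer function to that IN value gives OUT[B0] (row B0 above).

Answer: {f@B0}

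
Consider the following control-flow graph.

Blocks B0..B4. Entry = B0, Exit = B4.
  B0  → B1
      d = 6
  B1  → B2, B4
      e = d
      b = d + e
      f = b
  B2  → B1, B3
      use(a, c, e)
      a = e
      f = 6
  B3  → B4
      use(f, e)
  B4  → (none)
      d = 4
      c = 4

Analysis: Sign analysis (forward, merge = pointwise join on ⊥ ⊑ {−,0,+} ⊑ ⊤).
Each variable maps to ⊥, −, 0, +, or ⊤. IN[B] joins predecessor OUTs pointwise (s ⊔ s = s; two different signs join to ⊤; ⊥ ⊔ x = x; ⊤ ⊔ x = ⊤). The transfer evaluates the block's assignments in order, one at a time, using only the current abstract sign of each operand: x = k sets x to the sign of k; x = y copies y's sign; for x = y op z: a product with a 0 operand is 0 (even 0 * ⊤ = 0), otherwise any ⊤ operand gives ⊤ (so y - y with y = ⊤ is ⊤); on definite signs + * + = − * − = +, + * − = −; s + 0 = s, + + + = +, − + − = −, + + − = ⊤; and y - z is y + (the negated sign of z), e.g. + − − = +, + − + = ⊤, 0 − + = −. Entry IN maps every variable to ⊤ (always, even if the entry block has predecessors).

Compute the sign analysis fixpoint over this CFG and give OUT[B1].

Per-block solution:
  B0: | IN=(all ⊤) | OUT={d:+; rest ⊤}
  B1: | IN={d:+; rest ⊤} | OUT={b:+, d:+, e:+, f:+; rest ⊤}
  B2: | IN={b:+, d:+, e:+, f:+; rest ⊤} | OUT={a:+, b:+, d:+, e:+, f:+; rest ⊤}
  B3: | IN={a:+, b:+, d:+, e:+, f:+; rest ⊤} | OUT={a:+, b:+, d:+, e:+, f:+; rest ⊤}
  B4: | IN={b:+, d:+, e:+, f:+; rest ⊤} | OUT={b:+, c:+, d:+, e:+, f:+; rest ⊤}

Merge at B1: IN[B1] = OUT[B0] ⊔ OUT[B2] = {a: ⊤, b: ⊤, c: ⊤, d: +, e: ⊤, f: ⊤}
Applying B1's transfer function to that IN value gives OUT[B1] (row B1 above).

Answer: {a: ⊤, b: +, c: ⊤, d: +, e: +, f: +}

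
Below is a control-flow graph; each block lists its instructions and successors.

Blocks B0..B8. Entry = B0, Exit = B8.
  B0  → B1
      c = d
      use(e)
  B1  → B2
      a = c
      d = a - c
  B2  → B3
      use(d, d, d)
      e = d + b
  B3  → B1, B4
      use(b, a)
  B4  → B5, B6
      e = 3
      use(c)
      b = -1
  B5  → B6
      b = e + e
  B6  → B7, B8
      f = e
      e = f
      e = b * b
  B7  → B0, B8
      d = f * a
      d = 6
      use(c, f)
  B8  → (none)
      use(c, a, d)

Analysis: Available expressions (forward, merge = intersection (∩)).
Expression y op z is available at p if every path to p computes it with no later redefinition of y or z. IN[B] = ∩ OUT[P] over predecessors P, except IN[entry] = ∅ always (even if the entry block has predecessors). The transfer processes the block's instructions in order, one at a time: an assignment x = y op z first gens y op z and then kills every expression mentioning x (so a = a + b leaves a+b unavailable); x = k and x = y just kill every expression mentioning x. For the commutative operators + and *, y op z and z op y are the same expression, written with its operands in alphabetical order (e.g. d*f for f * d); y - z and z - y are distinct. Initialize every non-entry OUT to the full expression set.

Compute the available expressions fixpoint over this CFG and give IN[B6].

Answer: {a-c}

Working:
Per-block solution:
  B0:   IN={}   OUT={}
  B1:   IN={}   OUT={a-c}
  B2:   IN={a-c}   OUT={a-c, b+d}
  B3:   IN={a-c, b+d}   OUT={a-c, b+d}
  B4:   IN={a-c, b+d}   OUT={a-c}
  B5:   IN={a-c}   OUT={a-c, e+e}
  B6:   IN={a-c}   OUT={a-c, b*b}
  B7:   IN={a-c, b*b}   OUT={a*f, a-c, b*b}
  B8:   IN={a-c, b*b}   OUT={a-c, b*b}

Merge at B6: IN[B6] = OUT[B4] ∩ OUT[B5] = {a-c}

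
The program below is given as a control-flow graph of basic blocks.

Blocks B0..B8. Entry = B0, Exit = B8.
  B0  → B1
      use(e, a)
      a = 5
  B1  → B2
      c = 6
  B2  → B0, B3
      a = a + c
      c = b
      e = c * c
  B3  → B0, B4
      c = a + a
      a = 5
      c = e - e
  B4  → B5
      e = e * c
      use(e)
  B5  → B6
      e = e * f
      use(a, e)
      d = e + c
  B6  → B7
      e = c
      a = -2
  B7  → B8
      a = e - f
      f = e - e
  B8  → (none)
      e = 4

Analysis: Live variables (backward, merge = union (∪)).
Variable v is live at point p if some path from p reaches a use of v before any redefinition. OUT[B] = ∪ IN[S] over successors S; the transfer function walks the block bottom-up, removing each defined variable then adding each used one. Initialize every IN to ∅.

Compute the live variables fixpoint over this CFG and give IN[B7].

Fixpoint table:
  B0: | IN={a, b, e, f} | OUT={a, b, f}
  B1: | IN={a, b, f} | OUT={a, b, c, f}
  B2: | IN={a, b, c, f} | OUT={a, b, e, f}
  B3: | IN={a, b, e, f} | OUT={a, b, c, e, f}
  B4: | IN={a, c, e, f} | OUT={a, c, e, f}
  B5: | IN={a, c, e, f} | OUT={c, f}
  B6: | IN={c, f} | OUT={e, f}
  B7: | IN={e, f} | OUT={}
  B8: | IN={} | OUT={}

Merge at B7: OUT[B7] = IN[B8] = {}
Applying B7's transfer function to that OUT value gives IN[B7] (row B7 above).

Answer: {e, f}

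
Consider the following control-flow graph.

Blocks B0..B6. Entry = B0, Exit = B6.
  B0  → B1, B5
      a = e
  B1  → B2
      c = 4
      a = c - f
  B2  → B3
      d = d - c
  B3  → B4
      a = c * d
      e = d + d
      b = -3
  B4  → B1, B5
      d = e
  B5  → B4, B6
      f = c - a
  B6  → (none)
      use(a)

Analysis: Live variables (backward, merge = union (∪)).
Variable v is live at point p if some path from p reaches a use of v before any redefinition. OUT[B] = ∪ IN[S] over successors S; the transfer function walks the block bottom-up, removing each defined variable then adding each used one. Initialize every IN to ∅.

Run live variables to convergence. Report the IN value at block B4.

Fixpoint table:
  B0:  IN={c, d, e, f}  OUT={a, c, d, e, f}
  B1:  IN={d, f}  OUT={c, d, f}
  B2:  IN={c, d, f}  OUT={c, d, f}
  B3:  IN={c, d, f}  OUT={a, c, e, f}
  B4:  IN={a, c, e, f}  OUT={a, c, d, e, f}
  B5:  IN={a, c, e}  OUT={a, c, e, f}
  B6:  IN={a}  OUT={}

Merge at B4: OUT[B4] = IN[B1] ⊔ IN[B5] = {a, c, d, e, f}
Applying B4's transfer function to that OUT value gives IN[B4] (row B4 above).

Answer: {a, c, e, f}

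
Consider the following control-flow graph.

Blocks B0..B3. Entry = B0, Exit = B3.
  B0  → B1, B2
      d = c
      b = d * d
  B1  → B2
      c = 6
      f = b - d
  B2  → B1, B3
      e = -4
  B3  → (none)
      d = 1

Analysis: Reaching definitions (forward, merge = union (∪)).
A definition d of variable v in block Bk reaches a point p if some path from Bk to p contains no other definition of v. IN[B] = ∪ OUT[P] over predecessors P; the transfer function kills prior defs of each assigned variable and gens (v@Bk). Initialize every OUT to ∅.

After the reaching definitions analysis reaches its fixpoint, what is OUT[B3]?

Answer: {b@B0, c@B1, d@B3, e@B2, f@B1}

Working:
Per-block solution:
  B0: | IN={} | OUT={b@B0, d@B0}
  B1: | IN={b@B0, c@B1, d@B0, e@B2, f@B1} | OUT={b@B0, c@B1, d@B0, e@B2, f@B1}
  B2: | IN={b@B0, c@B1, d@B0, e@B2, f@B1} | OUT={b@B0, c@B1, d@B0, e@B2, f@B1}
  B3: | IN={b@B0, c@B1, d@B0, e@B2, f@B1} | OUT={b@B0, c@B1, d@B3, e@B2, f@B1}

Merge at B3: IN[B3] = OUT[B2] = {b@B0, c@B1, d@B0, e@B2, f@B1}
Applying B3's transfer function to that IN value gives OUT[B3] (row B3 above).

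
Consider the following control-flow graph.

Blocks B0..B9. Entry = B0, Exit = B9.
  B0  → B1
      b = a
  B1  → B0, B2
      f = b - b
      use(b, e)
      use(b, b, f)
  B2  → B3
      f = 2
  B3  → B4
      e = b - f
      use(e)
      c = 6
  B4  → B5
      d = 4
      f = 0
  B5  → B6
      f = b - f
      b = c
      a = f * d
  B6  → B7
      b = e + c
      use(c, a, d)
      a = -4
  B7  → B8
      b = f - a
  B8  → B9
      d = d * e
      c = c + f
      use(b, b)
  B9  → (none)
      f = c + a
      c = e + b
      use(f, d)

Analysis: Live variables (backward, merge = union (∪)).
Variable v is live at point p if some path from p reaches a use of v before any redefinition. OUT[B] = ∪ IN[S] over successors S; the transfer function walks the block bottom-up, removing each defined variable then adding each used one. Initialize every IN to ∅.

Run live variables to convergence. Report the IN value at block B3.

Per-block solution:
  B0: | IN={a, e} | OUT={a, b, e}
  B1: | IN={a, b, e} | OUT={a, b, e}
  B2: | IN={b} | OUT={b, f}
  B3: | IN={b, f} | OUT={b, c, e}
  B4: | IN={b, c, e} | OUT={b, c, d, e, f}
  B5: | IN={b, c, d, e, f} | OUT={a, c, d, e, f}
  B6: | IN={a, c, d, e, f} | OUT={a, c, d, e, f}
  B7: | IN={a, c, d, e, f} | OUT={a, b, c, d, e, f}
  B8: | IN={a, b, c, d, e, f} | OUT={a, b, c, d, e}
  B9: | IN={a, b, c, d, e} | OUT={}

Merge at B3: OUT[B3] = IN[B4] = {b, c, e}
Applying B3's transfer function to that OUT value gives IN[B3] (row B3 above).

Answer: {b, f}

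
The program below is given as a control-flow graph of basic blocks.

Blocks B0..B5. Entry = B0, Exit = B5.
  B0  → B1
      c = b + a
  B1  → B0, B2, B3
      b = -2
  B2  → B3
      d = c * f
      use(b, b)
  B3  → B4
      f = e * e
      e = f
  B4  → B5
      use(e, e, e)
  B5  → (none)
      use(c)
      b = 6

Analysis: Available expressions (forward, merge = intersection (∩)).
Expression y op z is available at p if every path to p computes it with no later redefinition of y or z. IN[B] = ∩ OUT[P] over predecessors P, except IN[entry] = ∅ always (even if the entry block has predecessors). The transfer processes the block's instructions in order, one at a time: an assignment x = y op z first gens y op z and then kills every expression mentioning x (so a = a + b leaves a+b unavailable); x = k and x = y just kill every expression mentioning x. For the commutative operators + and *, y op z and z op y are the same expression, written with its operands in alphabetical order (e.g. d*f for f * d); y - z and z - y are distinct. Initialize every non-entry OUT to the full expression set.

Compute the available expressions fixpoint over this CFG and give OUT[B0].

Answer: {a+b}

Derivation:
Per-block solution:
  B0: | IN={} | OUT={a+b}
  B1: | IN={a+b} | OUT={}
  B2: | IN={} | OUT={c*f}
  B3: | IN={} | OUT={}
  B4: | IN={} | OUT={}
  B5: | IN={} | OUT={}

Merge at B0 (entry node, so the boundary value {} is joined with the incoming edge(s)): IN[B0] = {} ∩ OUT[B1] = {}
Applying B0's transfer function to that IN value gives OUT[B0] (row B0 above).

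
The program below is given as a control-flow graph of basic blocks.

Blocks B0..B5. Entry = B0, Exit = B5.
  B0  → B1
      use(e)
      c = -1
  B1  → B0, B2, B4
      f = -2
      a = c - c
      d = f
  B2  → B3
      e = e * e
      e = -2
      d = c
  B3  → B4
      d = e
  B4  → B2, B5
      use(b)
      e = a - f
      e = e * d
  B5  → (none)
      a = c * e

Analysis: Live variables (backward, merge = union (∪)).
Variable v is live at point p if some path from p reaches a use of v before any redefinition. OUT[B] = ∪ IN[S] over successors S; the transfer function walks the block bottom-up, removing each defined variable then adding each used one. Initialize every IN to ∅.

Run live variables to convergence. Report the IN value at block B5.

Per-block solution:
  B0:  IN={b, e}  OUT={b, c, e}
  B1:  IN={b, c, e}  OUT={a, b, c, d, e, f}
  B2:  IN={a, b, c, e, f}  OUT={a, b, c, e, f}
  B3:  IN={a, b, c, e, f}  OUT={a, b, c, d, f}
  B4:  IN={a, b, c, d, f}  OUT={a, b, c, e, f}
  B5:  IN={c, e}  OUT={}

B5 is the boundary node: OUT[B5] = {}
Applying B5's transfer function to that OUT value gives IN[B5] (row B5 above).

Answer: {c, e}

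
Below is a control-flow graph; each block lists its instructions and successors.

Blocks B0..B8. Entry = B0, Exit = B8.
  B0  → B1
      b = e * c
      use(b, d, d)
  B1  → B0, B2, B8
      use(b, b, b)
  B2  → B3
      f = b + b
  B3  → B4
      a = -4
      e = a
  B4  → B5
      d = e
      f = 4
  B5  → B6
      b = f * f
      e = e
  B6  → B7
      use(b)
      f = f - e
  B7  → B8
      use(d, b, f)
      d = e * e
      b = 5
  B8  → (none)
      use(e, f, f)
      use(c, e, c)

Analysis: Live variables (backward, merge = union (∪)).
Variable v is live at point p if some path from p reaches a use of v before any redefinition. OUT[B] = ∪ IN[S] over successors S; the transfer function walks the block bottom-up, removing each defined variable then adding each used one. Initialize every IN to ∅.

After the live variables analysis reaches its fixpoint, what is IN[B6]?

Per-block solution:
  B0:   IN={c, d, e, f}   OUT={b, c, d, e, f}
  B1:   IN={b, c, d, e, f}   OUT={b, c, d, e, f}
  B2:   IN={b, c}   OUT={c}
  B3:   IN={c}   OUT={c, e}
  B4:   IN={c, e}   OUT={c, d, e, f}
  B5:   IN={c, d, e, f}   OUT={b, c, d, e, f}
  B6:   IN={b, c, d, e, f}   OUT={b, c, d, e, f}
  B7:   IN={b, c, d, e, f}   OUT={c, e, f}
  B8:   IN={c, e, f}   OUT={}

Merge at B6: OUT[B6] = IN[B7] = {b, c, d, e, f}
Applying B6's transfer function to that OUT value gives IN[B6] (row B6 above).

Answer: {b, c, d, e, f}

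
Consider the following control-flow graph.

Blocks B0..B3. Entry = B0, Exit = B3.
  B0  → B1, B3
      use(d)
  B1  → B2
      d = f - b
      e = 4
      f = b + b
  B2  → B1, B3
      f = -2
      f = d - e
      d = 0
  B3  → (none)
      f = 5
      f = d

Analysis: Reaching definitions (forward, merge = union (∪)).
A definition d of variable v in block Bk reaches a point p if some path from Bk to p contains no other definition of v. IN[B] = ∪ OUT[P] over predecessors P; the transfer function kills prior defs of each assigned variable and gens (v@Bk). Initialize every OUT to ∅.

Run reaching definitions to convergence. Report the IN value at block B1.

Fixpoint table:
  B0:   IN={}   OUT={}
  B1:   IN={d@B2, e@B1, f@B2}   OUT={d@B1, e@B1, f@B1}
  B2:   IN={d@B1, e@B1, f@B1}   OUT={d@B2, e@B1, f@B2}
  B3:   IN={d@B2, e@B1, f@B2}   OUT={d@B2, e@B1, f@B3}

Merge at B1: IN[B1] = OUT[B0] ⊔ OUT[B2] = {d@B2, e@B1, f@B2}

Answer: {d@B2, e@B1, f@B2}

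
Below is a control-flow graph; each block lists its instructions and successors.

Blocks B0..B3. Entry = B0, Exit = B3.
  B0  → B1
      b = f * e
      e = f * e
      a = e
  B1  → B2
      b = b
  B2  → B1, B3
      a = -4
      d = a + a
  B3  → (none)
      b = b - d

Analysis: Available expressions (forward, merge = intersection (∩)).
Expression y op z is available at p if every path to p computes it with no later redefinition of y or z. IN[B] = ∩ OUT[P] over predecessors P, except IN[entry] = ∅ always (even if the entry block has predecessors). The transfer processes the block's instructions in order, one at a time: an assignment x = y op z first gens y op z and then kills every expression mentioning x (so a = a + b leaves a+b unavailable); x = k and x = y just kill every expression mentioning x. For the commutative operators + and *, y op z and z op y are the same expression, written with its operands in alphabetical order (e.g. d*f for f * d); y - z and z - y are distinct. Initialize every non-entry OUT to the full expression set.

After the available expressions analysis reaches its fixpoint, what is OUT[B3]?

Fixpoint table:
  B0:  IN={}  OUT={}
  B1:  IN={}  OUT={}
  B2:  IN={}  OUT={a+a}
  B3:  IN={a+a}  OUT={a+a}

Merge at B3: IN[B3] = OUT[B2] = {a+a}
Applying B3's transfer function to that IN value gives OUT[B3] (row B3 above).

Answer: {a+a}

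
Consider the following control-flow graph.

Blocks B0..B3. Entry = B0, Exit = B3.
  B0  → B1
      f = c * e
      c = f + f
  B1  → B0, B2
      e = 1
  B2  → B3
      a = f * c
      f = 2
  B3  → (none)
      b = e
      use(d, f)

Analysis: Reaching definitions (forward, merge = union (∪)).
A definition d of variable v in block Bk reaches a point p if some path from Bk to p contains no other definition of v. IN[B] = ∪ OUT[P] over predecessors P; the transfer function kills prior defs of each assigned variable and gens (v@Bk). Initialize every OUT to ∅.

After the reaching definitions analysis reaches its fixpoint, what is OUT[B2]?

Per-block solution:
  B0:  IN={c@B0, e@B1, f@B0}  OUT={c@B0, e@B1, f@B0}
  B1:  IN={c@B0, e@B1, f@B0}  OUT={c@B0, e@B1, f@B0}
  B2:  IN={c@B0, e@B1, f@B0}  OUT={a@B2, c@B0, e@B1, f@B2}
  B3:  IN={a@B2, c@B0, e@B1, f@B2}  OUT={a@B2, b@B3, c@B0, e@B1, f@B2}

Merge at B2: IN[B2] = OUT[B1] = {c@B0, e@B1, f@B0}
Applying B2's transfer function to that IN value gives OUT[B2] (row B2 above).

Answer: {a@B2, c@B0, e@B1, f@B2}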